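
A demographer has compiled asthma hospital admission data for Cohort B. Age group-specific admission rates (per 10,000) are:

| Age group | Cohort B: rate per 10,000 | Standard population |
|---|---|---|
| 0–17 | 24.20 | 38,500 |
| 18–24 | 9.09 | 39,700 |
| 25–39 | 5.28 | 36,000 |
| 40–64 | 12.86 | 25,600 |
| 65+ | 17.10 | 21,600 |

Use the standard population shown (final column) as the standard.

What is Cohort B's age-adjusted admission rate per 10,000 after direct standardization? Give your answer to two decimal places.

13.51

Standard total = 161,400; weights = 0.2385, 0.2460, 0.2230, 0.1586, 0.1338.
Standardized rate: 0.2385×24.20 + 0.2460×9.09 + 0.2230×5.28 + 0.1586×12.86 + 0.1338×17.10 = 13.5144 per 10,000.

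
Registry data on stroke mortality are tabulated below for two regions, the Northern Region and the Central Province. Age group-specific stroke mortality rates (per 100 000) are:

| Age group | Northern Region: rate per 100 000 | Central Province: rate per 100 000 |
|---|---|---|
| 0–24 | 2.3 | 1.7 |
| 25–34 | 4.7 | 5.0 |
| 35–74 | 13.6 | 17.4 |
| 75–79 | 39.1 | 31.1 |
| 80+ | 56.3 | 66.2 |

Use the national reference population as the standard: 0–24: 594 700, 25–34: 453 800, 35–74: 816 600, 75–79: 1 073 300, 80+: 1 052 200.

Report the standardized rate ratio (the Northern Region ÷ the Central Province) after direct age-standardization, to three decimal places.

Standard total = 3 990 600; weights = 0.1490, 0.1137, 0.2046, 0.2690, 0.2637.
The Northern Region: 0.1490×2.3 + 0.1137×4.7 + 0.2046×13.6 + 0.2690×39.1 + 0.2637×56.3 = 29.0210 per 100 000.
The Central Province: 0.1490×1.7 + 0.1137×5.0 + 0.2046×17.4 + 0.2690×31.1 + 0.2637×66.2 = 30.2020 per 100 000.
Ratio = 29.0210 ÷ 30.2020 = 0.96090.

0.961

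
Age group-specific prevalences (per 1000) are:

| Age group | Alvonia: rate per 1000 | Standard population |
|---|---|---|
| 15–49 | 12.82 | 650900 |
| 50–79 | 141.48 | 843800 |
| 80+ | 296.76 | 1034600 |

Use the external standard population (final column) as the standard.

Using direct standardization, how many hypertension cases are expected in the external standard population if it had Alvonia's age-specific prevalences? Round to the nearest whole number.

434753

Expected hypertension cases = Σ (standard pop × age-specific rate ÷ 1000)
= 650900×12.82/1000 + 843800×141.48/1000 + 1034600×296.76/1000
= 8344.54 + 119380.82 + 307027.90 = 434753.26.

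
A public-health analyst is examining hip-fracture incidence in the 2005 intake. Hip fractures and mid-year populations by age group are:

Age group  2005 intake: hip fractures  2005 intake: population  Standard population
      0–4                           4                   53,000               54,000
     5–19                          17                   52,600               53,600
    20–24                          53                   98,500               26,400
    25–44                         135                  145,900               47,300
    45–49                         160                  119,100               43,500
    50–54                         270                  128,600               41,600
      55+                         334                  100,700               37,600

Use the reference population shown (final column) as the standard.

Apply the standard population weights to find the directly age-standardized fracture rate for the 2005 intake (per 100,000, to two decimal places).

115.09

Age-specific rates per 100,000 for the 2005 intake: 7.55, 32.32, 53.81, 92.53, 134.34, 209.95, 331.68.
Standard total = 304,000; weights = 0.1776, 0.1763, 0.0868, 0.1556, 0.1431, 0.1368, 0.1237.
Standardized rate: 0.1776×7.55 + 0.1763×32.32 + 0.0868×53.81 + 0.1556×92.53 + 0.1431×134.34 + 0.1368×209.95 + 0.1237×331.68 = 115.0855 per 100,000.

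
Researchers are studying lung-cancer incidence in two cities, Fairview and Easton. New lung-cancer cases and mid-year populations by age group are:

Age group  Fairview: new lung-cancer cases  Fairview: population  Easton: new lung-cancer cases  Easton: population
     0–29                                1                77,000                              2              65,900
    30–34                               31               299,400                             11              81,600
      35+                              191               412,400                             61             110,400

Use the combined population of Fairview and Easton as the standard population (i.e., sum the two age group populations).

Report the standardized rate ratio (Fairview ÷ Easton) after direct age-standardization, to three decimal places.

0.823

Age-specific rates per 100,000 for Fairview: 1.30, 10.35, 46.31.
For Easton: 3.03, 13.48, 55.25.
Combined standard total = 1,046,700; weights = 0.1365, 0.3640, 0.4995.
Fairview: 0.1365×1.30 + 0.3640×10.35 + 0.4995×46.31 = 27.0790 per 100,000.
Easton: 0.1365×3.03 + 0.3640×13.48 + 0.4995×55.25 = 32.9190 per 100,000.
Ratio = 27.0790 ÷ 32.9190 = 0.82259.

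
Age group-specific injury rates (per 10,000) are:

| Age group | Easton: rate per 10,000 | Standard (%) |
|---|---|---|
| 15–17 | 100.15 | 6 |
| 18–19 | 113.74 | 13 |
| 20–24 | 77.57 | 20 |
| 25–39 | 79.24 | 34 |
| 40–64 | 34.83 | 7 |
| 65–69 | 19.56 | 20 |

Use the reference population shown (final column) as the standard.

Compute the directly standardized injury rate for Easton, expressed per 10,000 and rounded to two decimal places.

69.60

Standard weights: 0.06, 0.13, 0.20, 0.34, 0.07, 0.20.
Standardized rate: 0.0600×100.15 + 0.1300×113.74 + 0.2000×77.57 + 0.3400×79.24 + 0.0700×34.83 + 0.2000×19.56 = 69.6009 per 10,000.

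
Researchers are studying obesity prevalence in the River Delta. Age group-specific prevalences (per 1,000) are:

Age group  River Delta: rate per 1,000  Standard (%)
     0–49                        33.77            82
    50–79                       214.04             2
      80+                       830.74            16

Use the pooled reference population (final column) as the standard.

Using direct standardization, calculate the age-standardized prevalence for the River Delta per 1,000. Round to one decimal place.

Standard weights: 0.82, 0.02, 0.16.
Standardized rate: 0.8200×33.77 + 0.0200×214.04 + 0.1600×830.74 = 164.8906 per 1,000.

164.9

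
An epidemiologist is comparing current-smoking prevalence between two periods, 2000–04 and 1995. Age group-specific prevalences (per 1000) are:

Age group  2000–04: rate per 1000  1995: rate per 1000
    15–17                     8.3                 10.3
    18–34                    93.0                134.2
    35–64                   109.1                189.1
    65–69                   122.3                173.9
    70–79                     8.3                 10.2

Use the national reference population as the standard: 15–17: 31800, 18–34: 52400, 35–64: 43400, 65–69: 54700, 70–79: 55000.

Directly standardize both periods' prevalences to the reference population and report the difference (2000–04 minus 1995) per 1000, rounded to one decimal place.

-36.3

Standard total = 237300; weights = 0.1340, 0.2208, 0.1829, 0.2305, 0.2318.
2000–04: 0.1340×8.3 + 0.2208×93.0 + 0.1829×109.1 + 0.2305×122.3 + 0.2318×8.3 = 71.7168 per 1000.
1995: 0.1340×10.3 + 0.2208×134.2 + 0.1829×189.1 + 0.2305×173.9 + 0.2318×10.2 = 108.0484 per 1000.
Difference = 71.7168 − 108.0484 = -36.3316.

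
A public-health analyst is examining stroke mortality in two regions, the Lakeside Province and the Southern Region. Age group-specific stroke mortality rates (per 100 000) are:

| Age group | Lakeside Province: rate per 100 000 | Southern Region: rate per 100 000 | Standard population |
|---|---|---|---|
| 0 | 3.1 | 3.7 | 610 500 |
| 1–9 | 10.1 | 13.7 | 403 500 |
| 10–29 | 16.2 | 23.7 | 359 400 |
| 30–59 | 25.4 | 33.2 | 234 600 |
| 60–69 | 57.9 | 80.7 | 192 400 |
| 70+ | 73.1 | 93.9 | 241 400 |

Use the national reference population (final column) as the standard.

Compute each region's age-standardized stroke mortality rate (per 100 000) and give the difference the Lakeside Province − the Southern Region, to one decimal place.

-7.7

Standard total = 2 041 800; weights = 0.2990, 0.1976, 0.1760, 0.1149, 0.0942, 0.1182.
The Lakeside Province: 0.2990×3.1 + 0.1976×10.1 + 0.1760×16.2 + 0.1149×25.4 + 0.0942×57.9 + 0.1182×73.1 = 22.7913 per 100 000.
The Southern Region: 0.2990×3.7 + 0.1976×13.7 + 0.1760×23.7 + 0.1149×33.2 + 0.0942×80.7 + 0.1182×93.9 = 30.5061 per 100 000.
Difference = 22.7913 − 30.5061 = -7.7148.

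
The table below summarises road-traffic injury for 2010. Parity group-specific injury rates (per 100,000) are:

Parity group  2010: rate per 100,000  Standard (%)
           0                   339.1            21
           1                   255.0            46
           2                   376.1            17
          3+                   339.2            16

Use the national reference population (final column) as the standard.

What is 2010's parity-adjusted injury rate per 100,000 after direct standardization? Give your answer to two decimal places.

306.72

Standard weights: 0.21, 0.46, 0.17, 0.16.
Standardized rate: 0.2100×339.1 + 0.4600×255.0 + 0.1700×376.1 + 0.1600×339.2 = 306.7200 per 100,000.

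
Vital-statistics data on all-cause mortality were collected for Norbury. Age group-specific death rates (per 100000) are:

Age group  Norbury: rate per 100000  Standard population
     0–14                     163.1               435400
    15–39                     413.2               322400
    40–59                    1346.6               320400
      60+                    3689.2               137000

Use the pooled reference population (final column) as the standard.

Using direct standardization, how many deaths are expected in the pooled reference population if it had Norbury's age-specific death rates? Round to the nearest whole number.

Expected deaths = Σ (standard pop × age-specific rate ÷ 100000)
= 435400×163.1/100000 + 322400×413.2/100000 + 320400×1346.6/100000 + 137000×3689.2/100000
= 710.14 + 1332.16 + 4314.51 + 5054.20 = 11411.00.

11411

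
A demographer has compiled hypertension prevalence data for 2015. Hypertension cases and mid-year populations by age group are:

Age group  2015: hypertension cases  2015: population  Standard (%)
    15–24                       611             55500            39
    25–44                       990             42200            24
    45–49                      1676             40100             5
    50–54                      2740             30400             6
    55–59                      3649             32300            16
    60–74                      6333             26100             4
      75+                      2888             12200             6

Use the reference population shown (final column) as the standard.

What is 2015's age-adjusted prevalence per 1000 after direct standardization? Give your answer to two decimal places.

Age-specific rates per 1000 for 2015: 11.009, 23.460, 41.796, 90.132, 112.972, 242.644, 236.721.
Standard weights: 0.39, 0.24, 0.05, 0.06, 0.16, 0.04, 0.06.
Standardized rate: 0.3900×11.009 + 0.2400×23.460 + 0.0500×41.796 + 0.0600×90.132 + 0.1600×112.972 + 0.0400×242.644 + 0.0600×236.721 = 59.4061 per 1000.

59.41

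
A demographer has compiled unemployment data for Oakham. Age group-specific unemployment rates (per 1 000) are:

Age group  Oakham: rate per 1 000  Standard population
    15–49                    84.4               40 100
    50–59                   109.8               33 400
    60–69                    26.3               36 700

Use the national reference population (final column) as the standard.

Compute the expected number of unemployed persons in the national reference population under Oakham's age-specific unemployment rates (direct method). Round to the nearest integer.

8017

Expected unemployed persons = Σ (standard pop × age-specific rate ÷ 1 000)
= 40 100×84.4/1 000 + 33 400×109.8/1 000 + 36 700×26.3/1 000
= 3384.44 + 3667.32 + 965.21 = 8016.97.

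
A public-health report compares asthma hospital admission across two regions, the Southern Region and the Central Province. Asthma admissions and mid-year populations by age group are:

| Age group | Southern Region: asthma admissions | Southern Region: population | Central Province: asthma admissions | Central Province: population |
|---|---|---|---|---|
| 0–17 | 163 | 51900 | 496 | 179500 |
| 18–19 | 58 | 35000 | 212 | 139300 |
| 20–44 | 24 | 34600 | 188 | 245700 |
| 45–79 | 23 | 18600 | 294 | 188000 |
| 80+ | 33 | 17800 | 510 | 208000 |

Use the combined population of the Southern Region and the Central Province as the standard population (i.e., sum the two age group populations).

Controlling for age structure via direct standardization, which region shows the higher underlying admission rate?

Central Province

Age-specific rates per 10000 for the Southern Region: 31.41, 16.57, 6.94, 12.37, 18.54.
For the Central Province: 27.63, 15.22, 7.65, 15.64, 24.52.
Combined standard total = 1118400; weights = 0.2069, 0.1558, 0.2506, 0.1847, 0.2019.
The Southern Region: 0.2069×31.41 + 0.1558×16.57 + 0.2506×6.94 + 0.1847×12.37 + 0.2019×18.54 = 16.8464 per 10000.
The Central Province: 0.2069×27.63 + 0.1558×15.22 + 0.2506×7.65 + 0.1847×15.64 + 0.2019×24.52 = 17.8459 per 10000.
The crude rates (19.06 vs 17.70) would put the Southern Region higher, but that reflects its age composition; once standardized to a common age structure, the Central Province has the higher underlying rate.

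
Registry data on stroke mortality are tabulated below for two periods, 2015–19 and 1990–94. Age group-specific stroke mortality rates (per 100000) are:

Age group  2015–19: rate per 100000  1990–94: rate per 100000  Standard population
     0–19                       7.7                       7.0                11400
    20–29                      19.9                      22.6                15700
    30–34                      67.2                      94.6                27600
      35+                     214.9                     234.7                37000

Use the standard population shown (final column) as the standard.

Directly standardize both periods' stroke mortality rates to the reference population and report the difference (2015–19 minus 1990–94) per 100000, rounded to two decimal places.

-16.61

Standard total = 91700; weights = 0.1243, 0.1712, 0.3010, 0.4035.
2015–19: 0.1243×7.7 + 0.1712×19.9 + 0.3010×67.2 + 0.4035×214.9 = 111.3002 per 100000.
1990–94: 0.1243×7.0 + 0.1712×22.6 + 0.3010×94.6 + 0.4035×234.7 = 127.9115 per 100000.
Difference = 111.3002 − 127.9115 = -16.6112.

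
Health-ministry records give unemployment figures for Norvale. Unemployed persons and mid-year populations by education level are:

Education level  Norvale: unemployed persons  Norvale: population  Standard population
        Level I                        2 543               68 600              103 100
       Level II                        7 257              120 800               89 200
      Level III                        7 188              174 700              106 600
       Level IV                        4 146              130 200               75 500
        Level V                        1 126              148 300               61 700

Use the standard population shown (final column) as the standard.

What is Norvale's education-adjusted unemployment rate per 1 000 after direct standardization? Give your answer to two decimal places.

Education-specific rates per 1 000 for Norvale: 37.070, 60.075, 41.145, 31.843, 7.593.
Standard total = 436 100; weights = 0.2364, 0.2045, 0.2444, 0.1731, 0.1415.
Standardized rate: 0.2364×37.070 + 0.2045×60.075 + 0.2444×41.145 + 0.1731×31.843 + 0.1415×7.593 = 37.6960 per 1 000.

37.70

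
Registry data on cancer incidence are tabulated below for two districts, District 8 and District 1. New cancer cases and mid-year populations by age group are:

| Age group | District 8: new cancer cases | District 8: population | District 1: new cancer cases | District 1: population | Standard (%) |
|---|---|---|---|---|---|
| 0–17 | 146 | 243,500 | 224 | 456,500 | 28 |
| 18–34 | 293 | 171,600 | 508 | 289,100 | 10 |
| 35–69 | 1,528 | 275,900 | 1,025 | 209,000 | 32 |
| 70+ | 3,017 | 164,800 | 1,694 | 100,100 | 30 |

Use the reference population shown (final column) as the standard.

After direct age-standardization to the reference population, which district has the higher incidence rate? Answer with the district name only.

District 8

Age-specific rates per 100,000 for District 8: 59.96, 170.75, 553.82, 1830.70.
For District 1: 49.07, 175.72, 490.43, 1692.31.
Standard weights: 0.28, 0.10, 0.32, 0.30.
District 8: 0.2800×59.96 + 0.1000×170.75 + 0.3200×553.82 + 0.3000×1830.70 = 760.2979 per 100,000.
District 1: 0.2800×49.07 + 0.1000×175.72 + 0.3200×490.43 + 0.3000×1692.31 = 695.9412 per 100,000.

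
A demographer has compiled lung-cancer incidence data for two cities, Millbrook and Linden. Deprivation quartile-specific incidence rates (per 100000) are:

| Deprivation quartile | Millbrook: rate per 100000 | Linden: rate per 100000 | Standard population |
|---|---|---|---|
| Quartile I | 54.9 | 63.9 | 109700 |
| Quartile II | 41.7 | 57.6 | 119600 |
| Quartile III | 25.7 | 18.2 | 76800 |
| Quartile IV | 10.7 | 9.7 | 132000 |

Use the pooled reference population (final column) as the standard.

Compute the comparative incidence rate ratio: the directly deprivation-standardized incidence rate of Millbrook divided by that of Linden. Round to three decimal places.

Standard total = 438100; weights = 0.2504, 0.2730, 0.1753, 0.3013.
Millbrook: 0.2504×54.9 + 0.2730×41.7 + 0.1753×25.7 + 0.3013×10.7 = 32.8601 per 100000.
Linden: 0.2504×63.9 + 0.2730×57.6 + 0.1753×18.2 + 0.3013×9.7 = 37.8383 per 100000.
Ratio = 32.8601 ÷ 37.8383 = 0.86844.

0.868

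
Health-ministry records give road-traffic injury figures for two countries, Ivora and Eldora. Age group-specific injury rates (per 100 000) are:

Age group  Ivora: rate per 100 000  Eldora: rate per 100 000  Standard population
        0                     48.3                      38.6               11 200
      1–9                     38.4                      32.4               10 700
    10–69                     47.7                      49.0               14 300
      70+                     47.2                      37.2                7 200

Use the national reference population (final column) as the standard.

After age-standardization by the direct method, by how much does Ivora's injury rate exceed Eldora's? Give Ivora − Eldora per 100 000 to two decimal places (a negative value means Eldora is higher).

5.21

Standard total = 43 400; weights = 0.2581, 0.2465, 0.3295, 0.1659.
Ivora: 0.2581×48.3 + 0.2465×38.4 + 0.3295×47.7 + 0.1659×47.2 = 45.4790 per 100 000.
Eldora: 0.2581×38.6 + 0.2465×32.4 + 0.3295×49.0 + 0.1659×37.2 = 40.2659 per 100 000.
Difference = 45.4790 − 40.2659 = 5.2131.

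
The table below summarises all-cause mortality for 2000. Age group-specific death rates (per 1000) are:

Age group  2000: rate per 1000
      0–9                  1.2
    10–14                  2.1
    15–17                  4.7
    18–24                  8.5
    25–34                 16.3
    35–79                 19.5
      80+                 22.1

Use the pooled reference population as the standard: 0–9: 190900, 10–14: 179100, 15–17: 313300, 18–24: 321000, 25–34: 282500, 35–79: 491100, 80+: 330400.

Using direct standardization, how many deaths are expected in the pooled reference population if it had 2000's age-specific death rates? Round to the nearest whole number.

26289

Expected deaths = Σ (standard pop × age-specific rate ÷ 1000)
= 190900×1.2/1000 + 179100×2.1/1000 + 313300×4.7/1000 + 321000×8.5/1000 + 282500×16.3/1000 + 491100×19.5/1000 + 330400×22.1/1000
= 229.08 + 376.11 + 1472.51 + 2728.50 + 4604.75 + 9576.45 + 7301.84 = 26289.24.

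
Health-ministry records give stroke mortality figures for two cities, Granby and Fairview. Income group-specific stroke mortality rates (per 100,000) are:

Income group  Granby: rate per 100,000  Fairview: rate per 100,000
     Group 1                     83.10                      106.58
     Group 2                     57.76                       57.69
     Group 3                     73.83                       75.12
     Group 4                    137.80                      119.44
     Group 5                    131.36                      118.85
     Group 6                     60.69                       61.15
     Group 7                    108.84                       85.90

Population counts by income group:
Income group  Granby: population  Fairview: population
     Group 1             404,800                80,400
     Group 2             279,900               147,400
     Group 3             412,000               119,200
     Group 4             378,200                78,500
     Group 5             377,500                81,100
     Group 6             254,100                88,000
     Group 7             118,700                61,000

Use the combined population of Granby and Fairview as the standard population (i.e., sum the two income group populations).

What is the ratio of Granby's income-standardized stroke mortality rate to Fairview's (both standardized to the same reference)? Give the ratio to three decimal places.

Combined standard total = 2,880,800; weights = 0.1684, 0.1483, 0.1844, 0.1585, 0.1592, 0.1188, 0.0624.
Granby: 0.1684×83.10 + 0.1483×57.76 + 0.1844×73.83 + 0.1585×137.80 + 0.1592×131.36 + 0.1188×60.69 + 0.0624×108.84 = 92.9308 per 100,000.
Fairview: 0.1684×106.58 + 0.1483×57.69 + 0.1844×75.12 + 0.1585×119.44 + 0.1592×118.85 + 0.1188×61.15 + 0.0624×85.90 = 90.8344 per 100,000.
Ratio = 92.9308 ÷ 90.8344 = 1.02308.

1.023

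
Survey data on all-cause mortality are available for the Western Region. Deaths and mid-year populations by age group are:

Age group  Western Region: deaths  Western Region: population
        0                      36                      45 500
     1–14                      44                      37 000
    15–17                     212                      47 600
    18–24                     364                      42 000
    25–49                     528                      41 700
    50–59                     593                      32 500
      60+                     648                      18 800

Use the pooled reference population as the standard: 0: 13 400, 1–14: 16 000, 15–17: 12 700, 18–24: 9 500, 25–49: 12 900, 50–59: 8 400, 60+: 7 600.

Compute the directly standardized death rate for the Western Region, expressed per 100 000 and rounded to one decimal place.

928.1

Age-specific rates per 100 000 for the Western Region: 79.12, 118.92, 445.38, 866.67, 1266.19, 1824.62, 3446.81.
Standard total = 80 500; weights = 0.1665, 0.1988, 0.1578, 0.1180, 0.1602, 0.1043, 0.0944.
Standardized rate: 0.1665×79.12 + 0.1988×118.92 + 0.1578×445.38 + 0.1180×866.67 + 0.1602×1266.19 + 0.1043×1824.62 + 0.0944×3446.81 = 928.0607 per 100 000.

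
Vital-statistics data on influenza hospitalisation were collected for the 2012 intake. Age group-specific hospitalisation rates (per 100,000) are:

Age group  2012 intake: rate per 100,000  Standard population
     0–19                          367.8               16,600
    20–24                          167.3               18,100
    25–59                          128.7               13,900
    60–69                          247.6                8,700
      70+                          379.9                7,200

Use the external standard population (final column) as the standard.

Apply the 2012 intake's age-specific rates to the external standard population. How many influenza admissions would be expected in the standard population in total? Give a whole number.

158

Expected influenza admissions = Σ (standard pop × age-specific rate ÷ 100,000)
= 16,600×367.8/100,000 + 18,100×167.3/100,000 + 13,900×128.7/100,000 + 8,700×247.6/100,000 + 7,200×379.9/100,000
= 61.05 + 30.28 + 17.89 + 21.54 + 27.35 = 158.12.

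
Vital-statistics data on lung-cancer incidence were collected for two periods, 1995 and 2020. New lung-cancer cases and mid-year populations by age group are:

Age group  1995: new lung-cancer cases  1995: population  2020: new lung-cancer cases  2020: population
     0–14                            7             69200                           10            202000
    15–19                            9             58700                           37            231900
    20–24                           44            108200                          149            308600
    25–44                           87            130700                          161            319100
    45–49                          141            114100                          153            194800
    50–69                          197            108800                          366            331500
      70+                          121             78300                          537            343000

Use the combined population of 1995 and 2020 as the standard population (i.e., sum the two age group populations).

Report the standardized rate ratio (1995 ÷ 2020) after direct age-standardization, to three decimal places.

Age-specific rates per 100000 for 1995: 10.12, 15.33, 40.67, 66.56, 123.58, 181.07, 154.53.
For 2020: 4.95, 15.96, 48.28, 50.45, 78.54, 110.41, 156.56.
Combined standard total = 2598900; weights = 0.1044, 0.1118, 0.1604, 0.1731, 0.1189, 0.1694, 0.1621.
1995: 0.1044×10.12 + 0.1118×15.33 + 0.1604×40.67 + 0.1731×66.56 + 0.1189×123.58 + 0.1694×181.07 + 0.1621×154.53 = 91.2271 per 100000.
2020: 0.1044×4.95 + 0.1118×15.96 + 0.1604×48.28 + 0.1731×50.45 + 0.1189×78.54 + 0.1694×110.41 + 0.1621×156.56 = 72.1960 per 100000.
Ratio = 91.2271 ÷ 72.1960 = 1.26360.

1.264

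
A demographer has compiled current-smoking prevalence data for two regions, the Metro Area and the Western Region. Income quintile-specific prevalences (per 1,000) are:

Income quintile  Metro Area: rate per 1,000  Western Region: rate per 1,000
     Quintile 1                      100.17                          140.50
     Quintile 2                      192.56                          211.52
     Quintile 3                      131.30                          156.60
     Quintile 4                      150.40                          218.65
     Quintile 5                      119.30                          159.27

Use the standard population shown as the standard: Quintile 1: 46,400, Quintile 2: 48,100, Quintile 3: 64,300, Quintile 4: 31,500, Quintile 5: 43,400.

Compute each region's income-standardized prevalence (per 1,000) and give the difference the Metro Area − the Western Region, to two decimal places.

Standard total = 233,700; weights = 0.1985, 0.2058, 0.2751, 0.1348, 0.1857.
The Metro Area: 0.1985×100.17 + 0.2058×192.56 + 0.2751×131.30 + 0.1348×150.40 + 0.1857×119.30 = 138.0737 per 1,000.
The Western Region: 0.1985×140.50 + 0.2058×211.52 + 0.2751×156.60 + 0.1348×218.65 + 0.1857×159.27 = 173.5665 per 1,000.
Difference = 138.0737 − 173.5665 = -35.4927.

-35.49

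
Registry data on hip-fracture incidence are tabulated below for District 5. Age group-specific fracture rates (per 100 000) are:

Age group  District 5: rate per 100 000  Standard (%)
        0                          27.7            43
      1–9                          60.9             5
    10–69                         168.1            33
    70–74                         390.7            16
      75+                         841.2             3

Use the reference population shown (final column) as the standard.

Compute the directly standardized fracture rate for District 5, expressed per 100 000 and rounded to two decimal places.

Standard weights: 0.43, 0.05, 0.33, 0.16, 0.03.
Standardized rate: 0.4300×27.7 + 0.0500×60.9 + 0.3300×168.1 + 0.1600×390.7 + 0.0300×841.2 = 158.1770 per 100 000.

158.18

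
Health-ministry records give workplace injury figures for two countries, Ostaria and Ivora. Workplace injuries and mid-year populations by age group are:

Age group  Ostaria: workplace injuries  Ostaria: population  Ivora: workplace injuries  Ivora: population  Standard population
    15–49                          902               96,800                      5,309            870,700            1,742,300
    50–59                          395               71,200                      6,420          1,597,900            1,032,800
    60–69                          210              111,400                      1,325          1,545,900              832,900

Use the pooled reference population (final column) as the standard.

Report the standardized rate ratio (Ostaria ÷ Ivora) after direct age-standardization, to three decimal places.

Age-specific rates per 10,000 for Ostaria: 93.18, 55.48, 18.85.
For Ivora: 60.97, 40.18, 8.57.
Standard total = 3,608,000; weights = 0.4829, 0.2863, 0.2308.
Ostaria: 0.4829×93.18 + 0.2863×55.48 + 0.2308×18.85 = 65.2297 per 10,000.
Ivora: 0.4829×60.97 + 0.2863×40.18 + 0.2308×8.57 = 42.9239 per 10,000.
Ratio = 65.2297 ÷ 42.9239 = 1.51966.

1.520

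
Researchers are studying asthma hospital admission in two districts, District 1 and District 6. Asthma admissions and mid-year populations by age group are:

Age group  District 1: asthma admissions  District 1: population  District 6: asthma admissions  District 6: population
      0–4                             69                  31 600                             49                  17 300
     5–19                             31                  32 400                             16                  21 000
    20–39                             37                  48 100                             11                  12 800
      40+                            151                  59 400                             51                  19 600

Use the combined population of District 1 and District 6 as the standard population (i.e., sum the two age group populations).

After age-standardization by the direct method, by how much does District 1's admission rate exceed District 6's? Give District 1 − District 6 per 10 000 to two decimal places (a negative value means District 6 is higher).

Age-specific rates per 10 000 for District 1: 21.84, 9.57, 7.69, 25.42.
For District 6: 28.32, 7.62, 8.59, 26.02.
Combined standard total = 242 200; weights = 0.2019, 0.2205, 0.2514, 0.3262.
District 1: 0.2019×21.84 + 0.2205×9.57 + 0.2514×7.69 + 0.3262×25.42 = 16.7440 per 10 000.
District 6: 0.2019×28.32 + 0.2205×7.62 + 0.2514×8.59 + 0.3262×26.02 = 18.0465 per 10 000.
Difference = 16.7440 − 18.0465 = -1.3025.

-1.30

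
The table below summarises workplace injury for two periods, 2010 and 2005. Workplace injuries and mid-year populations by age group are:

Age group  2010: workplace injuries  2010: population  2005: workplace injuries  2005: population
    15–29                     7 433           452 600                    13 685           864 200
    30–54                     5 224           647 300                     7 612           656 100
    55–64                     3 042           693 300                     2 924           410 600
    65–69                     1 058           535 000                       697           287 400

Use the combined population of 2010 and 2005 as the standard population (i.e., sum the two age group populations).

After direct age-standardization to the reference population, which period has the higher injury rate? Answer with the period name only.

2005

Age-specific rates per 10 000 for 2010: 164.23, 80.70, 43.88, 19.78.
For 2005: 158.35, 116.02, 71.21, 24.25.
Combined standard total = 4 546 500; weights = 0.2896, 0.2867, 0.2428, 0.1809.
2010: 0.2896×164.23 + 0.2867×80.70 + 0.2428×43.88 + 0.1809×19.78 = 84.9326 per 10 000.
2005: 0.2896×158.35 + 0.2867×116.02 + 0.2428×71.21 + 0.1809×24.25 = 100.8021 per 10 000.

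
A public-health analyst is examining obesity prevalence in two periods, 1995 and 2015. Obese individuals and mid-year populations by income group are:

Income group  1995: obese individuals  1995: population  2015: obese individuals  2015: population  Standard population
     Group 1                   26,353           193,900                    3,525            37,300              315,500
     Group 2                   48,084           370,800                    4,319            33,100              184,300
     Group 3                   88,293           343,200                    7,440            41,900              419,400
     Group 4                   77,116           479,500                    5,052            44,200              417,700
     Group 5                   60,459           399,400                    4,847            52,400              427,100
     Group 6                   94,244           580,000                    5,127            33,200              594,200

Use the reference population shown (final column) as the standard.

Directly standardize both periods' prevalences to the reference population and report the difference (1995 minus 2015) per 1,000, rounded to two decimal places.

40.59

Income-specific rates per 1,000 for 1995: 135.910, 129.676, 257.264, 160.826, 151.375, 162.490.
For 2015: 94.504, 130.483, 177.566, 114.299, 92.500, 154.428.
Standard total = 2,358,200; weights = 0.1338, 0.0782, 0.1778, 0.1771, 0.1811, 0.2520.
1995: 0.1338×135.910 + 0.0782×129.676 + 0.1778×257.264 + 0.1771×160.826 + 0.1811×151.375 + 0.2520×162.490 = 170.9168 per 1,000.
2015: 0.1338×94.504 + 0.0782×130.483 + 0.1778×177.566 + 0.1771×114.299 + 0.1811×92.500 + 0.2520×154.428 = 130.3305 per 1,000.
Difference = 170.9168 − 130.3305 = 40.5863.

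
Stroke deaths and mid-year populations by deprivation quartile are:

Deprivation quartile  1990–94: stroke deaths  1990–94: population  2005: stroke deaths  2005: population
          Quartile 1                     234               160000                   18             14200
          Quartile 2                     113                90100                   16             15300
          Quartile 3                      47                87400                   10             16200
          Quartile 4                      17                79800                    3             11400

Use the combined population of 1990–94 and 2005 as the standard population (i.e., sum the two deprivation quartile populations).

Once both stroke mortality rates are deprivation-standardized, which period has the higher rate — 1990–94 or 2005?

1990–94

Deprivation-specific rates per 100000 for 1990–94: 146.25, 125.42, 53.78, 21.30.
For 2005: 126.76, 104.58, 61.73, 26.32.
Combined standard total = 474400; weights = 0.3672, 0.2222, 0.2184, 0.1922.
1990–94: 0.3672×146.25 + 0.2222×125.42 + 0.2184×53.78 + 0.1922×21.30 = 97.4065 per 100000.
2005: 0.3672×126.76 + 0.2222×104.58 + 0.2184×61.73 + 0.1922×26.32 = 88.3199 per 100000.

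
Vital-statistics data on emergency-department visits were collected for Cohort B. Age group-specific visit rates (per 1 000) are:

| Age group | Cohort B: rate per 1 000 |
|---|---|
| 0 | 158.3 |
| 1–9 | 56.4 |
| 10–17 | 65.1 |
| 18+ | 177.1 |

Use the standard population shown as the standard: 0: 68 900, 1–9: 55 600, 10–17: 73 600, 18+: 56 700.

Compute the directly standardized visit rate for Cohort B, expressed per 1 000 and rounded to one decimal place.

Standard total = 254 800; weights = 0.2704, 0.2182, 0.2889, 0.2225.
Standardized rate: 0.2704×158.3 + 0.2182×56.4 + 0.2889×65.1 + 0.2225×177.1 = 113.3267 per 1 000.

113.3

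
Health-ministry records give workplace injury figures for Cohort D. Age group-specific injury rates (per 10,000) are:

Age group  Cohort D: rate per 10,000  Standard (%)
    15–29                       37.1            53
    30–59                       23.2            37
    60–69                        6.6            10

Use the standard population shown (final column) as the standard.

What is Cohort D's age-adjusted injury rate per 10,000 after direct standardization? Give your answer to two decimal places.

28.91

Standard weights: 0.53, 0.37, 0.10.
Standardized rate: 0.5300×37.1 + 0.3700×23.2 + 0.1000×6.6 = 28.9070 per 10,000.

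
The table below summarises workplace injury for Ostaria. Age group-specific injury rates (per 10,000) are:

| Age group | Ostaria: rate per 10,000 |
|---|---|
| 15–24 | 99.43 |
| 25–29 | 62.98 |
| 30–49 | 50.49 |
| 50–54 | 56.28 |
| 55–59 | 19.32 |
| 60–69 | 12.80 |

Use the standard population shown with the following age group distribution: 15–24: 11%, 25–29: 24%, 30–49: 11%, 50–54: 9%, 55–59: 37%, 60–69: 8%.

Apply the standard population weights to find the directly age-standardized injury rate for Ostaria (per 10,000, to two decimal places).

44.84

Standard weights: 0.11, 0.24, 0.11, 0.09, 0.37, 0.08.
Standardized rate: 0.1100×99.43 + 0.2400×62.98 + 0.1100×50.49 + 0.0900×56.28 + 0.3700×19.32 + 0.0800×12.80 = 44.8440 per 10,000.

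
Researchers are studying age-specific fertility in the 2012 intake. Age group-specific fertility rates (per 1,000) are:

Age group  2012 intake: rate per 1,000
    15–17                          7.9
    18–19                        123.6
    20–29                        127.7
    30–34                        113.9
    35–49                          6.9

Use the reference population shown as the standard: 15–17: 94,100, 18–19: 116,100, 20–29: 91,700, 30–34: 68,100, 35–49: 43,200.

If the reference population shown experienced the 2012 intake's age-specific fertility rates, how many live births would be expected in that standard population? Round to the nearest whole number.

Expected live births = Σ (standard pop × age-specific rate ÷ 1,000)
= 94,100×7.9/1,000 + 116,100×123.6/1,000 + 91,700×127.7/1,000 + 68,100×113.9/1,000 + 43,200×6.9/1,000
= 743.39 + 14349.96 + 11710.09 + 7756.59 + 298.08 = 34858.11.

34858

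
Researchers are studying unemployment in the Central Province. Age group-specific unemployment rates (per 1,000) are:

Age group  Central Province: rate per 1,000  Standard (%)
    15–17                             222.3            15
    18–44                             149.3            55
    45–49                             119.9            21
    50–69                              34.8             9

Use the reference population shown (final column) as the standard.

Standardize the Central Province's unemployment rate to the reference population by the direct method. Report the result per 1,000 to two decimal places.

143.77

Standard weights: 0.15, 0.55, 0.21, 0.09.
Standardized rate: 0.1500×222.3 + 0.5500×149.3 + 0.2100×119.9 + 0.0900×34.8 = 143.7710 per 1,000.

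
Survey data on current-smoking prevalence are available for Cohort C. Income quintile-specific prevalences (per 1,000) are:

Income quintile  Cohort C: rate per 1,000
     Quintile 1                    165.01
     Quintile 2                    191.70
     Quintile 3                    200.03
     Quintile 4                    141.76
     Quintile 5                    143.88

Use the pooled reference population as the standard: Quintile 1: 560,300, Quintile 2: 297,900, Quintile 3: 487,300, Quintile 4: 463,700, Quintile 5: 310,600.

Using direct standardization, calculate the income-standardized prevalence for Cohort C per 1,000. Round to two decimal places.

168.63

Standard total = 2,119,800; weights = 0.2643, 0.1405, 0.2299, 0.2187, 0.1465.
Standardized rate: 0.2643×165.01 + 0.1405×191.70 + 0.2299×200.03 + 0.2187×141.76 + 0.1465×143.88 = 168.6293 per 1,000.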